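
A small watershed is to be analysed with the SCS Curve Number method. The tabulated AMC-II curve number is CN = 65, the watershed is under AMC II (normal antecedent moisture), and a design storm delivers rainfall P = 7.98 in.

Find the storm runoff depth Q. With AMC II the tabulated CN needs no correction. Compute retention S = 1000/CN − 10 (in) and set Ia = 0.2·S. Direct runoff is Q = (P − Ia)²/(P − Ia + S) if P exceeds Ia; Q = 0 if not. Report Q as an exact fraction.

Q = 410881/105950 in ≈ 3.878 in

AMC II — tabulated CN = 65 applies directly.
Max retention: S = 1000/65 − 10 = 70/13 in (≈ 5.385 in)
Ia = 0.2·(70/13) = 14/13 in ≈ 1.077 in
Excess rainfall: 7.980 − 1.077 = 6.903 in; P > Ia so Q > 0
Q: (4487/650)² ÷ (7987/650) = 410881/105950 in (≈ 3.878 in)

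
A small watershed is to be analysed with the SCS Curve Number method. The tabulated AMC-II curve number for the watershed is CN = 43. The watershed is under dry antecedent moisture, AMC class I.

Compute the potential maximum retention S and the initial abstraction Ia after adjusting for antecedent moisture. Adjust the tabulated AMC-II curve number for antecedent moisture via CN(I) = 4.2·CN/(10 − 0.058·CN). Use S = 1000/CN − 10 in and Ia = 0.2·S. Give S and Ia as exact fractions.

S = 9500/301 in ≈ 31.561 in; Ia = 1900/301 in ≈ 6.312 in

Dry (AMC I): CN(I) = 4.2·43/(10 − 0.058·43) = (903/5)/(3753/500) = 30100/1251 ≈ 24.061
S = 1000/(30100/1251) − 10 = 9500/301 in ≈ 31.561 in
Ia = 0.2·(9500/301) = 1900/301 in ≈ 6.312 in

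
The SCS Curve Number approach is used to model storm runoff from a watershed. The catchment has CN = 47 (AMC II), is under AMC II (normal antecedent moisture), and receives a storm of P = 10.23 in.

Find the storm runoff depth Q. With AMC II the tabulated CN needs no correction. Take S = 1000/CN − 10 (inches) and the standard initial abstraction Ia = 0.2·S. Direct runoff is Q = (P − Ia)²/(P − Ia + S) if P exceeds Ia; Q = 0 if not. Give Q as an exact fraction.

Q = 1404825361/425260700 in ≈ 3.303 in

AMC II — tabulated CN = 47 applies directly.
Retention S: 1000/CN − 10 with CN=47.000 → S = 530/47 ≈ 11.277 in
Ia = 0.2S: 0.2·11.277 = 2.255 in (exactly 106/47)
Since P=10.230 > Ia=2.255: effective rainfall P−Ia = 37481/4700 in
Q = (37481/4700)²/((37481/4700) + 530/47) = (1404825361/22090000)/(90481/4700) = 1404825361/425260700 in ≈ 3.303 in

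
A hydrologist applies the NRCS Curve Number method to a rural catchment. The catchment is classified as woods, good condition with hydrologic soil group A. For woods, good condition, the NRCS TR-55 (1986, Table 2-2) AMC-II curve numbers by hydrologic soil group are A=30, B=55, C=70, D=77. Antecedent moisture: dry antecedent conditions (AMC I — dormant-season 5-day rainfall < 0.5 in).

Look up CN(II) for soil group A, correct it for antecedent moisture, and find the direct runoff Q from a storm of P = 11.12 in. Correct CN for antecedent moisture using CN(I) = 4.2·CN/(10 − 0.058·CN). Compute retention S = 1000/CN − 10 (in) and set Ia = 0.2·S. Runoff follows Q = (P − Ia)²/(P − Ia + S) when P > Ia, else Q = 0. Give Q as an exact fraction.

NRCS table: woods, good condition, soil group A → CN(II) = 30
CN(I) from CN(II)=30: (4.2·30)/(10 − 0.058·30) = 900/59 ≈ 15.254
Retention S: 1000/CN − 10 with CN=15.254 → S = 500/9 ≈ 55.556 in
Ia = 0.2S: 0.2·55.556 = 11.111 in (exactly 100/9)
Excess rainfall: 11.120 − 11.111 = 0.009 in; P > Ia so Q > 0
Q: (2/225)² ÷ (12502/225) = 2/1406475 in (≈ 0.000 in)

Q = 2/1406475 in ≈ 0.000 in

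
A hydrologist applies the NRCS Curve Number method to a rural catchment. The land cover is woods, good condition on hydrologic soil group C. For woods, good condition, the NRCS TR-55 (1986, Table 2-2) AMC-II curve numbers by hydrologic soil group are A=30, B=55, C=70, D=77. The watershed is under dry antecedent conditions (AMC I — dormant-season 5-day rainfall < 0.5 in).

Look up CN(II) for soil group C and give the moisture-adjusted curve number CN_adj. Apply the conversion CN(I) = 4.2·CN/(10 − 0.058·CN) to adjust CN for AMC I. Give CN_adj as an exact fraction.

CN_adj = 4900/99 ≈ 49.495

NRCS table: woods, good condition, soil group C → CN(II) = 70
Adjust CN=70 to AMC I: 4.2·70/(10 − 0.058·70) → 294 ÷ (297/50) = 4900/99 ≈ 49.495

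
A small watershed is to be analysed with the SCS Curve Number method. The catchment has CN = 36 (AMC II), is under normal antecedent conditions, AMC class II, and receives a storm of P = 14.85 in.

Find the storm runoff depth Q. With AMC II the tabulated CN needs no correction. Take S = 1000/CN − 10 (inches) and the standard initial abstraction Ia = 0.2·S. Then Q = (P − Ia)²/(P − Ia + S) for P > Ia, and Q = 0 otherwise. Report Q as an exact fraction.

AMC II — tabulated CN = 36 applies directly.
Max retention: S = 1000/36 − 10 = 160/9 in (≈ 17.778 in)
Initial abstraction Ia = S/5 = (160/9)/5 = 32/9 ≈ 3.556 in
P − Ia = 14.850 − 3.556 = 2033/180 ≈ 11.294 in (> 0, runoff occurs)
Q: (2033/180)² ÷ (5233/180) = 4133089/941940 in (≈ 4.388 in)

Q = 4133089/941940 in ≈ 4.388 in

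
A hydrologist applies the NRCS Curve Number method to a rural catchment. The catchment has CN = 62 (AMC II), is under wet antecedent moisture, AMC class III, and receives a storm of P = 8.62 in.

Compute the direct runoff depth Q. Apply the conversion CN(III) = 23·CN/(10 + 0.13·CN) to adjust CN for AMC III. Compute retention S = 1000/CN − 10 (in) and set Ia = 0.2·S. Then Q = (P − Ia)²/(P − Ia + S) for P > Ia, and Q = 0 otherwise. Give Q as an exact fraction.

Q = 83118619809/13664751950 in ≈ 6.083 in

Wet (AMC III): CN(III) = 23·62/(10 + 0.13·62) = 1426/(903/50) = 71300/903 ≈ 78.959
S = 1000/(71300/903) − 10 = 1900/713 in ≈ 2.665 in
Initial abstraction Ia = S/5 = (1900/713)/5 = 380/713 ≈ 0.533 in
Since P=8.620 > Ia=0.533: effective rainfall P−Ia = 288303/35650 in
Q = (288303/35650)²/((288303/35650) + 1900/713) = (83118619809/1270922500)/(383303/35650) = 83118619809/13664751950 in ≈ 6.083 in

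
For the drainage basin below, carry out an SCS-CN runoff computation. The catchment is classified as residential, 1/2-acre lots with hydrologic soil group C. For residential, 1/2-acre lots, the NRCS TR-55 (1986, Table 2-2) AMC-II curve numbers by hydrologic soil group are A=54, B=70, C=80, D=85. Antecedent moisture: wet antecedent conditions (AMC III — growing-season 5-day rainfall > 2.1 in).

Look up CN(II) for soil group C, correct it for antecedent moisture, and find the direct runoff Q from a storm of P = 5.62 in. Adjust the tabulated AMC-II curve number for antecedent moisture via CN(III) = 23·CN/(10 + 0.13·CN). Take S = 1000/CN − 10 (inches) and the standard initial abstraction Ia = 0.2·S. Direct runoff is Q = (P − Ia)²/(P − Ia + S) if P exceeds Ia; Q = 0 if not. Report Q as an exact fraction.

Q = 38601369/8582450 in ≈ 4.498 in

NRCS table: residential, 1/2-acre lots, soil group C → CN(II) = 80
Adjust CN=80 to AMC III: 23·80/(10 + 0.13·80) → 1840 ÷ (102/5) = 4600/51 ≈ 90.196
Retention S: 1000/CN − 10 with CN=90.196 → S = 25/23 ≈ 1.087 in
Ia = 0.2S: 0.2·1.087 = 0.217 in (exactly 5/23)
Since P=5.620 > Ia=0.217: effective rainfall P−Ia = 6213/1150 in
Q = (6213/1150)²/((6213/1150) + 25/23) = (38601369/1322500)/(7463/1150) = 38601369/8582450 in ≈ 4.498 in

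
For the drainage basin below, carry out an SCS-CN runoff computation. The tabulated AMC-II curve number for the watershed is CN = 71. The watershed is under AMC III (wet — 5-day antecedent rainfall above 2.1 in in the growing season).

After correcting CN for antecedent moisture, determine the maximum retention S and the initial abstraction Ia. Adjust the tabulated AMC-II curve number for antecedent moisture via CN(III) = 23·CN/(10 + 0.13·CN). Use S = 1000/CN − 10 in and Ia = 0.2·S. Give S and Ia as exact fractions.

Adjust CN=71 to AMC III: 23·71/(10 + 0.13·71) → 1633 ÷ (1923/100) = 163300/1923 ≈ 84.919
S = 1000/(163300/1923) − 10 = 2900/1633 in ≈ 1.776 in
Ia = 0.2·(2900/1633) = 580/1633 in ≈ 0.355 in

S = 2900/1633 in ≈ 1.776 in; Ia = 580/1633 in ≈ 0.355 in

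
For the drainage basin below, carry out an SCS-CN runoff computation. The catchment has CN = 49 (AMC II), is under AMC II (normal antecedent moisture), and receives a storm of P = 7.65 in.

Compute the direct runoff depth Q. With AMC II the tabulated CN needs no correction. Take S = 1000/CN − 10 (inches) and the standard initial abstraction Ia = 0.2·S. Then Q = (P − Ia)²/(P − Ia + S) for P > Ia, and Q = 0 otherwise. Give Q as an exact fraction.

AMC II — tabulated CN = 49 applies directly.
Max retention: S = 1000/49 − 10 = 510/49 in (≈ 10.408 in)
Initial abstraction Ia = S/5 = (510/49)/5 = 102/49 ≈ 2.082 in
Excess rainfall: 7.650 − 2.082 = 5.568 in; P > Ia so Q > 0
Q: (5457/980)² ÷ (15657/980) = 583899/300860 in (≈ 1.941 in)

Q = 583899/300860 in ≈ 1.941 in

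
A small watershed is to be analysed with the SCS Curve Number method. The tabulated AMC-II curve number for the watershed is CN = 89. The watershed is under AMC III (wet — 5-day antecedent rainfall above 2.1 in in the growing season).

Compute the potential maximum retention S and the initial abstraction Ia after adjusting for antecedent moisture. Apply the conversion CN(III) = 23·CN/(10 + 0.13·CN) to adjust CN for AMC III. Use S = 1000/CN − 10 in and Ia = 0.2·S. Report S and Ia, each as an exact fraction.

Wet (AMC III): CN(III) = 23·89/(10 + 0.13·89) = 2047/(2157/100) = 204700/2157 ≈ 94.900
Retention S: 1000/CN − 10 with CN=94.900 → S = 1100/2047 ≈ 0.537 in
Ia = 0.2S: 0.2·0.537 = 0.107 in (exactly 220/2047)

S = 1100/2047 in ≈ 0.537 in; Ia = 220/2047 in ≈ 0.107 in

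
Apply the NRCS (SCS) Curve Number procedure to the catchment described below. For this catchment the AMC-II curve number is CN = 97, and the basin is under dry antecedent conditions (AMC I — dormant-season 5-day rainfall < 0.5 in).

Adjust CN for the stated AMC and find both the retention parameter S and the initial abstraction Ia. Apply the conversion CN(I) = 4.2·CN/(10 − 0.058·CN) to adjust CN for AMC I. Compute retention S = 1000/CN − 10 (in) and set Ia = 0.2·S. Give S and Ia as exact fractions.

S = 500/679 in ≈ 0.736 in; Ia = 100/679 in ≈ 0.147 in

Adjust CN=97 to AMC I: 4.2·97/(10 − 0.058·97) → (2037/5) ÷ (2187/500) = 67900/729 ≈ 93.141
Max retention: S = 1000/(67900/729) − 10 = 500/679 in (≈ 0.736 in)
Ia = 0.2S: 0.2·0.736 = 0.147 in (exactly 100/679)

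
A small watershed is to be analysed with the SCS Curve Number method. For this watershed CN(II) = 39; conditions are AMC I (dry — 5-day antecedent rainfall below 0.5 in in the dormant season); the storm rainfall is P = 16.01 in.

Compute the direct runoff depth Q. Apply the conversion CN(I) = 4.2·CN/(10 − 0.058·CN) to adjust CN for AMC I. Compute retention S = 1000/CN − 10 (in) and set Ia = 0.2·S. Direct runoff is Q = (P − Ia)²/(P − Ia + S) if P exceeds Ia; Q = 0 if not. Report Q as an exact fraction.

CN(I) from CN(II)=39: (4.2·39)/(10 − 0.058·39) = 81900/3869 ≈ 21.168
Max retention: S = 1000/(81900/3869) − 10 = 30500/819 in (≈ 37.241 in)
Initial abstraction Ia = S/5 = (30500/819)/5 = 6100/819 ≈ 7.448 in
Since P=16.010 > Ia=7.448: effective rainfall P−Ia = 701219/81900 in
Q: (701219/81900)² ÷ (3751219/81900) = 491708085961/307224836100 in (≈ 1.600 in)

Q = 491708085961/307224836100 in ≈ 1.600 in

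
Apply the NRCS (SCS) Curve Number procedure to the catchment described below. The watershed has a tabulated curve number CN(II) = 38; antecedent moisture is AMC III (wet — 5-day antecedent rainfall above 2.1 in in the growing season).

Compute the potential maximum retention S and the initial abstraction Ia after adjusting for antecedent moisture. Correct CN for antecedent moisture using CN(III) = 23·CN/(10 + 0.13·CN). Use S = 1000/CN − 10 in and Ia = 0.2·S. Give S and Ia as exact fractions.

S = 3100/437 in ≈ 7.094 in; Ia = 620/437 in ≈ 1.419 in

CN(III) from CN(II)=38: (23·38)/(10 + 0.13·38) = 43700/747 ≈ 58.501
Max retention: S = 1000/(43700/747) − 10 = 3100/437 in (≈ 7.094 in)
Ia = 0.2S: 0.2·7.094 = 1.419 in (exactly 620/437)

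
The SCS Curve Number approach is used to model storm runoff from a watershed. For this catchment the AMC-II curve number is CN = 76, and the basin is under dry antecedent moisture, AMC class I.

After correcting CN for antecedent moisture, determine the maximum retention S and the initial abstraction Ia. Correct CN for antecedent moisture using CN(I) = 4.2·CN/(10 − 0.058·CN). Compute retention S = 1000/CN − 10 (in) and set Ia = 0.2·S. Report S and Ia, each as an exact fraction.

Adjust CN=76 to AMC I: 4.2·76/(10 − 0.058·76) → (1596/5) ÷ (699/125) = 13300/233 ≈ 57.082
S = 1000/(13300/233) − 10 = 1000/133 in ≈ 7.519 in
Initial abstraction Ia = S/5 = (1000/133)/5 = 200/133 ≈ 1.504 in

S = 1000/133 in ≈ 7.519 in; Ia = 200/133 in ≈ 1.504 in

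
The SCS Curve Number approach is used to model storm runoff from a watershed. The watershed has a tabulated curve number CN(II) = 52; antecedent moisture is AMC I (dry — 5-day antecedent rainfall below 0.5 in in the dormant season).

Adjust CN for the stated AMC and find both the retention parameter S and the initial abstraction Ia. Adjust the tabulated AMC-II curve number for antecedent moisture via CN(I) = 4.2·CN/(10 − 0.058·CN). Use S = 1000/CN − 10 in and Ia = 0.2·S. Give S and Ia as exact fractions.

Adjust CN=52 to AMC I: 4.2·52/(10 − 0.058·52) → (1092/5) ÷ (873/125) = 9100/291 ≈ 31.271
Retention S: 1000/CN − 10 with CN=31.271 → S = 2000/91 ≈ 21.978 in
Ia = 0.2·(2000/91) = 400/91 in ≈ 4.396 in

S = 2000/91 in ≈ 21.978 in; Ia = 400/91 in ≈ 4.396 in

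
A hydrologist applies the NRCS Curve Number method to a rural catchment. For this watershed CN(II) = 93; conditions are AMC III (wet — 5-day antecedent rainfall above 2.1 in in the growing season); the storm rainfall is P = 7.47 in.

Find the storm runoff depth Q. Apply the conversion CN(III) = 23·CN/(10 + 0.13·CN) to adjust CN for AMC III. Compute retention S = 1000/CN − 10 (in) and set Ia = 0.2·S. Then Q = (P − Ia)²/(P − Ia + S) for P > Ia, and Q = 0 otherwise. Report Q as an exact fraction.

Q = 2508526971889/353754878700 in ≈ 7.091 in

Wet (AMC III): CN(III) = 23·93/(10 + 0.13·93) = 2139/(2209/100) = 213900/2209 ≈ 96.831
S = 1000/(213900/2209) − 10 = 700/2139 in ≈ 0.327 in
Initial abstraction Ia = S/5 = (700/2139)/5 = 140/2139 ≈ 0.065 in
Since P=7.470 > Ia=0.065: effective rainfall P−Ia = 1583833/213900 in
Q = (1583833/213900)²/((1583833/213900) + 700/2139) = (2508526971889/45753210000)/(1653833/213900) = 2508526971889/353754878700 in ≈ 7.091 in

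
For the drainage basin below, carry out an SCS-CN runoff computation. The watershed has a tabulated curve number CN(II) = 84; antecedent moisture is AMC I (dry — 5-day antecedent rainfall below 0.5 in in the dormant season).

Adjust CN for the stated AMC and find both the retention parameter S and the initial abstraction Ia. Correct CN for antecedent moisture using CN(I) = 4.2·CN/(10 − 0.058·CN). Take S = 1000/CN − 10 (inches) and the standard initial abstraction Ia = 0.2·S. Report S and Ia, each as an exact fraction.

Dry (AMC I): CN(I) = 4.2·84/(10 − 0.058·84) = (1764/5)/(641/125) = 44100/641 ≈ 68.799
Retention S: 1000/CN − 10 with CN=68.799 → S = 2000/441 ≈ 4.535 in
Initial abstraction Ia = S/5 = (2000/441)/5 = 400/441 ≈ 0.907 in

S = 2000/441 in ≈ 4.535 in; Ia = 400/441 in ≈ 0.907 in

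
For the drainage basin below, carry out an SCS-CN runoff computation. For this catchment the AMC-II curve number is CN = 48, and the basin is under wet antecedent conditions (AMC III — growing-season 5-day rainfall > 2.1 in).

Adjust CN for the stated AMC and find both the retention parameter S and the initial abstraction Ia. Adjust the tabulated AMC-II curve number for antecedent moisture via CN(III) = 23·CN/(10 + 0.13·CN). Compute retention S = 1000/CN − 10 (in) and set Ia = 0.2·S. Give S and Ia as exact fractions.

S = 325/69 in ≈ 4.710 in; Ia = 65/69 in ≈ 0.942 in

Wet (AMC III): CN(III) = 23·48/(10 + 0.13·48) = 1104/(406/25) = 13800/203 ≈ 67.980
Max retention: S = 1000/(13800/203) − 10 = 325/69 in (≈ 4.710 in)
Initial abstraction Ia = S/5 = (325/69)/5 = 65/69 ≈ 0.942 in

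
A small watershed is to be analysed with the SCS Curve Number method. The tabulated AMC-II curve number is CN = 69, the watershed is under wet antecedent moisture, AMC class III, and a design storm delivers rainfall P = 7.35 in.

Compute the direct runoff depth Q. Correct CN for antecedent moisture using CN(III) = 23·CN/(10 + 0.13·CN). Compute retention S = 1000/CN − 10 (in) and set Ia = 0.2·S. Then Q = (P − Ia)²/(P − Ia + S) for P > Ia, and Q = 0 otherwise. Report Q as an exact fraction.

Wet (AMC III): CN(III) = 23·69/(10 + 0.13·69) = 1587/(1897/100) = 158700/1897 ≈ 83.658
Retention S: 1000/CN − 10 with CN=83.658 → S = 3100/1587 ≈ 1.953 in
Ia = 0.2S: 0.2·1.953 = 0.391 in (exactly 620/1587)
P − Ia = 7.350 − 0.391 = 220889/31740 ≈ 6.959 in (> 0, runoff occurs)
Q: (220889/31740)² ÷ (282889/31740) = 48791950321/8978896860 in (≈ 5.434 in)

Q = 48791950321/8978896860 in ≈ 5.434 in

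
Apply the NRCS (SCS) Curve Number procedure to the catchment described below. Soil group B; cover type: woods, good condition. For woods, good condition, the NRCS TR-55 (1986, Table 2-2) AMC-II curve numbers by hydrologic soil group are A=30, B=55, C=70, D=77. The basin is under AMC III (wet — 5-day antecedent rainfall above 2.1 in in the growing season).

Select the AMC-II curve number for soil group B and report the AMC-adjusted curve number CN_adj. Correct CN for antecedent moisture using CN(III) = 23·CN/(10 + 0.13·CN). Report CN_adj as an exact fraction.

NRCS table: woods, good condition, soil group B → CN(II) = 55
Adjust CN=55 to AMC III: 23·55/(10 + 0.13·55) → 1265 ÷ (343/20) = 25300/343 ≈ 73.761

CN_adj = 25300/343 ≈ 73.761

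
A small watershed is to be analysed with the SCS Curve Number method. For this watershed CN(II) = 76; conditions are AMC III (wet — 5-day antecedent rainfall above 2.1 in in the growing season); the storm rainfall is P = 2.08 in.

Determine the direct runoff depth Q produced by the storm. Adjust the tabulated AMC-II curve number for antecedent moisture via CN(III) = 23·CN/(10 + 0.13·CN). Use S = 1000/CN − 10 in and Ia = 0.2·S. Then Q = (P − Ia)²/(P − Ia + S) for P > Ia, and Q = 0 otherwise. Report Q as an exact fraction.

Q = 97259044/94839925 in ≈ 1.026 in

Adjust CN=76 to AMC III: 23·76/(10 + 0.13·76) → 1748 ÷ (497/25) = 43700/497 ≈ 87.928
S = 1000/(43700/497) − 10 = 600/437 in ≈ 1.373 in
Ia = 0.2S: 0.2·1.373 = 0.275 in (exactly 120/437)
P − Ia = 2.080 − 0.275 = 19724/10925 ≈ 1.805 in (> 0, runoff occurs)
Runoff Q = (P−Ia)²/(P−Ia+S) = (1.805)²/(1.805+1.373) = 97259044/94839925 ≈ 1.026 in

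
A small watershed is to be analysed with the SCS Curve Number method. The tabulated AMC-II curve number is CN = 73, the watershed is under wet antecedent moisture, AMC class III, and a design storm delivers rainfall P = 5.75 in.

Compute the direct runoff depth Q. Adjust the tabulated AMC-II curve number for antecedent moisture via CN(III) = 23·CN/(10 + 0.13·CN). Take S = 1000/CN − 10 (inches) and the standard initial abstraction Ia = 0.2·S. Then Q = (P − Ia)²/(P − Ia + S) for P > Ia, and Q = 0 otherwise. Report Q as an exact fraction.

Adjust CN=73 to AMC III: 23·73/(10 + 0.13·73) → 1679 ÷ (1949/100) = 167900/1949 ≈ 86.147
Retention S: 1000/CN − 10 with CN=86.147 → S = 2700/1679 ≈ 1.608 in
Ia = 0.2S: 0.2·1.608 = 0.322 in (exactly 540/1679)
Since P=5.750 > Ia=0.322: effective rainfall P−Ia = 36457/6716 in
Runoff Q = (P−Ia)²/(P−Ia+S) = (5.428)²/(5.428+1.608) = 1329112849/317378012 ≈ 4.188 in

Q = 1329112849/317378012 in ≈ 4.188 in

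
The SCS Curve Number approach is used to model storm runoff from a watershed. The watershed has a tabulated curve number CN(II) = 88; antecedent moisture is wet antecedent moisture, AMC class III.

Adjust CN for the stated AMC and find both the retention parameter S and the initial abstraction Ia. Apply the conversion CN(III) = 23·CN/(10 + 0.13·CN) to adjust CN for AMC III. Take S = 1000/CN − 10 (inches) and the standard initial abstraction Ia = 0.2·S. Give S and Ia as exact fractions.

S = 150/253 in ≈ 0.593 in; Ia = 30/253 in ≈ 0.119 in

Wet (AMC III): CN(III) = 23·88/(10 + 0.13·88) = 2024/(536/25) = 6325/67 ≈ 94.403
Max retention: S = 1000/(6325/67) − 10 = 150/253 in (≈ 0.593 in)
Ia = 0.2S: 0.2·0.593 = 0.119 in (exactly 30/253)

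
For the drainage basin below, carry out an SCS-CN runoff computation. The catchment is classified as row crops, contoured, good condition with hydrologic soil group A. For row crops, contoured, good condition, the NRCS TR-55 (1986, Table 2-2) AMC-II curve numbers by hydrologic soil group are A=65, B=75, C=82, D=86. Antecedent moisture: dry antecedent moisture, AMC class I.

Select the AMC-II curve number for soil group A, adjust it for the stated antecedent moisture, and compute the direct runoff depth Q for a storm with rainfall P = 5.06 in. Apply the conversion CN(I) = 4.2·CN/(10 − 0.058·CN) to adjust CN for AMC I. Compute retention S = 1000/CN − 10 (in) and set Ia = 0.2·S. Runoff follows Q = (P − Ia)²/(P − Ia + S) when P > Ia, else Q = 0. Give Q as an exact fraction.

Q = 23687689/58240650 in ≈ 0.407 in

NRCS table: row crops, contoured, good condition, soil group A → CN(II) = 65
Adjust CN=65 to AMC I: 4.2·65/(10 − 0.058·65) → 273 ÷ (623/100) = 3900/89 ≈ 43.820
Retention S: 1000/CN − 10 with CN=43.820 → S = 500/39 ≈ 12.821 in
Initial abstraction Ia = S/5 = (500/39)/5 = 100/39 ≈ 2.564 in
P − Ia = 5.060 − 2.564 = 4867/1950 ≈ 2.496 in (> 0, runoff occurs)
Q = (4867/1950)²/((4867/1950) + 500/39) = (23687689/3802500)/(29867/1950) = 23687689/58240650 in ≈ 0.407 in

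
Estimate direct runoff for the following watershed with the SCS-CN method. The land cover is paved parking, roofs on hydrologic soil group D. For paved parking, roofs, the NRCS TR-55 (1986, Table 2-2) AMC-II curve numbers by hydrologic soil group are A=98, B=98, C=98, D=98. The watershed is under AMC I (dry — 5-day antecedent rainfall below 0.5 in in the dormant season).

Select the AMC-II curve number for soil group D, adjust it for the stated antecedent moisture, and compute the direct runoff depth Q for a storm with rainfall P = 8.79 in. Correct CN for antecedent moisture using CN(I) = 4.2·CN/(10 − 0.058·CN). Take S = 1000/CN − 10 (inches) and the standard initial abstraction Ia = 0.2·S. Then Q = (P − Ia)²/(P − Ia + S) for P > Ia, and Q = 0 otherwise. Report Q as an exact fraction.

Q = 800114149081/97188123900 in ≈ 8.233 in

NRCS table: paved parking, roofs, soil group D → CN(II) = 98
Adjust CN=98 to AMC I: 4.2·98/(10 − 0.058·98) → (2058/5) ÷ (1079/250) = 102900/1079 ≈ 95.366
S = 1000/(102900/1079) − 10 = 500/1029 in ≈ 0.486 in
Ia = 0.2·(500/1029) = 100/1029 in ≈ 0.097 in
Since P=8.790 > Ia=0.097: effective rainfall P−Ia = 894491/102900 in
Q: (894491/102900)² ÷ (944491/102900) = 800114149081/97188123900 in (≈ 8.233 in)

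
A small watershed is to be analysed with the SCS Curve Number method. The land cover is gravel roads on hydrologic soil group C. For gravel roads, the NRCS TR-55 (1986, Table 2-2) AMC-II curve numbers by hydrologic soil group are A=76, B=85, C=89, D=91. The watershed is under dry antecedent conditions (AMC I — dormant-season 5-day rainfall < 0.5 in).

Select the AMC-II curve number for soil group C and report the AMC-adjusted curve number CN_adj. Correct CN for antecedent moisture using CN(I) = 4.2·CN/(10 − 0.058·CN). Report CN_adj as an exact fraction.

CN_adj = 186900/2419 ≈ 77.263

NRCS table: gravel roads, soil group C → CN(II) = 89
CN(I) from CN(II)=89: (4.2·89)/(10 − 0.058·89) = 186900/2419 ≈ 77.263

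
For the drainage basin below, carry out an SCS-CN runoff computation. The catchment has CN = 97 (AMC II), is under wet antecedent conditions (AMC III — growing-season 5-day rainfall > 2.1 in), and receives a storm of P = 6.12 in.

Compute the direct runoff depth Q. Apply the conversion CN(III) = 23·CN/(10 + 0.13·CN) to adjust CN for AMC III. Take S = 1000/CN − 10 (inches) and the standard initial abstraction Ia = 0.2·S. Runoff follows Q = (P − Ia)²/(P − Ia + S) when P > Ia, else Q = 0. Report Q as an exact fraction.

Q = 38497754883/6457685275 in ≈ 5.962 in

CN(III) from CN(II)=97: (23·97)/(10 + 0.13·97) = 223100/2261 ≈ 98.673
S = 1000/(223100/2261) − 10 = 300/2231 in ≈ 0.134 in
Ia = 0.2·(300/2231) = 60/2231 in ≈ 0.027 in
Excess rainfall: 6.120 − 0.027 = 6.093 in; P > Ia so Q > 0
Q: (339843/55775)² ÷ (347343/55775) = 38497754883/6457685275 in (≈ 5.962 in)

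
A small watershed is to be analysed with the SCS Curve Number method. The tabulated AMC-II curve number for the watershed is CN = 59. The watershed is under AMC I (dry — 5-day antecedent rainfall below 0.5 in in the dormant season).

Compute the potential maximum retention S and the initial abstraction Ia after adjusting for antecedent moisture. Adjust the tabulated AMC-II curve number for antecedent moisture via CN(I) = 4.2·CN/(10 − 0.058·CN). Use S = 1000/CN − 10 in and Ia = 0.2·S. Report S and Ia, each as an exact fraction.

Dry (AMC I): CN(I) = 4.2·59/(10 − 0.058·59) = (1239/5)/(3289/500) = 123900/3289 ≈ 37.671
S = 1000/(123900/3289) − 10 = 20500/1239 in ≈ 16.546 in
Initial abstraction Ia = S/5 = (20500/1239)/5 = 4100/1239 ≈ 3.309 in

S = 20500/1239 in ≈ 16.546 in; Ia = 4100/1239 in ≈ 3.309 in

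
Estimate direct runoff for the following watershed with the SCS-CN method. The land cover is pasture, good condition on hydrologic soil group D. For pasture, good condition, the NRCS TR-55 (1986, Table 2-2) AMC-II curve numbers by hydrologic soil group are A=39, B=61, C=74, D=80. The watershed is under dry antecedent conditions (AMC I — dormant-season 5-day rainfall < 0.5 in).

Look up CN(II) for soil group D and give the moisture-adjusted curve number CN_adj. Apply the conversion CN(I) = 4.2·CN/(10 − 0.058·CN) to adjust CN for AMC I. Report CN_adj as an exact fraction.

NRCS table: pasture, good condition, soil group D → CN(II) = 80
Adjust CN=80 to AMC I: 4.2·80/(10 − 0.058·80) → 336 ÷ (134/25) = 4200/67 ≈ 62.687

CN_adj = 4200/67 ≈ 62.687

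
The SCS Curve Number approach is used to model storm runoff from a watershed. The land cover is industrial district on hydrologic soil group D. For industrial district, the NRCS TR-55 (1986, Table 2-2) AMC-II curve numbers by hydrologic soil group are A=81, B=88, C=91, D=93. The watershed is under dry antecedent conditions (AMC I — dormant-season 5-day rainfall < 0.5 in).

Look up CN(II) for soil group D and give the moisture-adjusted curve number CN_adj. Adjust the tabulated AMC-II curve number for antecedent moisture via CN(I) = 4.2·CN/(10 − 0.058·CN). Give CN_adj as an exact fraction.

NRCS table: industrial district, soil group D → CN(II) = 93
CN(I) from CN(II)=93: (4.2·93)/(10 − 0.058·93) = 27900/329 ≈ 84.802

CN_adj = 27900/329 ≈ 84.802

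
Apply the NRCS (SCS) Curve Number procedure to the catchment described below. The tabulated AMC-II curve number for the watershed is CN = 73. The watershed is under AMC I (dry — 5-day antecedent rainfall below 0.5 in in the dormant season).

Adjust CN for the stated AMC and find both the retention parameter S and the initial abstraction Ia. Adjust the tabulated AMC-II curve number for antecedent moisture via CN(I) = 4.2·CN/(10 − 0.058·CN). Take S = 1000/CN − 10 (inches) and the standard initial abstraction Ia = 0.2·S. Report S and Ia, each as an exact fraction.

Dry (AMC I): CN(I) = 4.2·73/(10 − 0.058·73) = (1533/5)/(2883/500) = 51100/961 ≈ 53.174
S = 1000/(51100/961) − 10 = 4500/511 in ≈ 8.806 in
Ia = 0.2·(4500/511) = 900/511 in ≈ 1.761 in

S = 4500/511 in ≈ 8.806 in; Ia = 900/511 in ≈ 1.761 in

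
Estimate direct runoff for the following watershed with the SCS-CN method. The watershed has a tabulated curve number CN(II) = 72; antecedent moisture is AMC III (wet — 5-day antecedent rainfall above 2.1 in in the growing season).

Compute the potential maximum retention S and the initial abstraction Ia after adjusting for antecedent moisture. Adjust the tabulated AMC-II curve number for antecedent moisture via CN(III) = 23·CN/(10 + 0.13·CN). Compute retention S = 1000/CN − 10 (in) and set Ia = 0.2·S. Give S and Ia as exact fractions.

Adjust CN=72 to AMC III: 23·72/(10 + 0.13·72) → 1656 ÷ (484/25) = 10350/121 ≈ 85.537
S = 1000/(10350/121) − 10 = 350/207 in ≈ 1.691 in
Ia = 0.2·(350/207) = 70/207 in ≈ 0.338 in

S = 350/207 in ≈ 1.691 in; Ia = 70/207 in ≈ 0.338 in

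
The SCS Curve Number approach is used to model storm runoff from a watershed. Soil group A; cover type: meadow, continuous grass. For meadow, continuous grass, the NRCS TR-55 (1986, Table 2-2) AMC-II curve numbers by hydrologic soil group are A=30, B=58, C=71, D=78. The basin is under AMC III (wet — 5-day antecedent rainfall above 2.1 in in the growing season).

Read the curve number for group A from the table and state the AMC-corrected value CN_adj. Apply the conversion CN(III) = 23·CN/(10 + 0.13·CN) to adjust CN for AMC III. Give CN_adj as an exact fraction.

NRCS table: meadow, continuous grass, soil group A → CN(II) = 30
Wet (AMC III): CN(III) = 23·30/(10 + 0.13·30) = 690/(139/10) = 6900/139 ≈ 49.640

CN_adj = 6900/139 ≈ 49.640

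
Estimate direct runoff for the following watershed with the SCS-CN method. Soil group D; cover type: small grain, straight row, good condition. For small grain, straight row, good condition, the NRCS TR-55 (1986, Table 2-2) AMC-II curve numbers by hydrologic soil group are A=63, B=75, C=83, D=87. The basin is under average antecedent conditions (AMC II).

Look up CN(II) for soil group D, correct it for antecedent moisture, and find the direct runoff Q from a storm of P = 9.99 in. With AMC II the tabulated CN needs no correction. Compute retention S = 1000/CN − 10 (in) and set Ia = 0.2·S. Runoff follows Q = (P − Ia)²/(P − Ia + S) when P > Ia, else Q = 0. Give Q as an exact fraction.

Q = 7108681969/846623100 in ≈ 8.397 in

NRCS table: small grain, straight row, good condition, soil group D → CN(II) = 87
CN(II) = 87; AMC II needs no correction.
Retention S: 1000/CN − 10 with CN=87.000 → S = 130/87 ≈ 1.494 in
Initial abstraction Ia = S/5 = (130/87)/5 = 26/87 ≈ 0.299 in
Excess rainfall: 9.990 − 0.299 = 9.691 in; P > Ia so Q > 0
Q = (84313/8700)²/((84313/8700) + 130/87) = (7108681969/75690000)/(97313/8700) = 7108681969/846623100 in ≈ 8.397 in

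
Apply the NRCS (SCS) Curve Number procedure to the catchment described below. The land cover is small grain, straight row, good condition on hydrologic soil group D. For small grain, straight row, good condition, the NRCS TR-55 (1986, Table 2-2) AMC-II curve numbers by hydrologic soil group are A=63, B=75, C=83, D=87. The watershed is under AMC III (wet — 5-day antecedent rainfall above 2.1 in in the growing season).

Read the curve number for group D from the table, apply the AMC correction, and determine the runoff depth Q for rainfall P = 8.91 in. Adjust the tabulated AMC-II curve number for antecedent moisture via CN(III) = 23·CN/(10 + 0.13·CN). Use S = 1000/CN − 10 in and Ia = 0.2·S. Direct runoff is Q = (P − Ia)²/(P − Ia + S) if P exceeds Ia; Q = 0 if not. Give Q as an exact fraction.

NRCS table: small grain, straight row, good condition, soil group D → CN(II) = 87
Adjust CN=87 to AMC III: 23·87/(10 + 0.13·87) → 2001 ÷ (2131/100) = 200100/2131 ≈ 93.900
Max retention: S = 1000/(200100/2131) − 10 = 1300/2001 in (≈ 0.650 in)
Initial abstraction Ia = S/5 = (1300/2001)/5 = 260/2001 ≈ 0.130 in
P − Ia = 8.910 − 0.130 = 1756891/200100 ≈ 8.780 in (> 0, runoff occurs)
Runoff Q = (P−Ia)²/(P−Ia+S) = (8.780)²/(8.780+0.650) = 3086665985881/377566889100 ≈ 8.175 in

Q = 3086665985881/377566889100 in ≈ 8.175 in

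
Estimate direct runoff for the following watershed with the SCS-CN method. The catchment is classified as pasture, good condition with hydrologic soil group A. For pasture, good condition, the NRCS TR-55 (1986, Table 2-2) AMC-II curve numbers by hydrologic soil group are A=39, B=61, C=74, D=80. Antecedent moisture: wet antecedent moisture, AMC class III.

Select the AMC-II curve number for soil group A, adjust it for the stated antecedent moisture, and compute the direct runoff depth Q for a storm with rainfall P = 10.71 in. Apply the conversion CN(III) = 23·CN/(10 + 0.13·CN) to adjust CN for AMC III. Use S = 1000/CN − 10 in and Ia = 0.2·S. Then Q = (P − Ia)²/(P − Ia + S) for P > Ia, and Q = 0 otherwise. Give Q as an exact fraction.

Q = 703395883969/129947223900 in ≈ 5.413 in

NRCS table: pasture, good condition, soil group A → CN(II) = 39
Adjust CN=39 to AMC III: 23·39/(10 + 0.13·39) → 897 ÷ (1507/100) = 89700/1507 ≈ 59.522
Retention S: 1000/CN − 10 with CN=59.522 → S = 6100/897 ≈ 6.800 in
Ia = 0.2·(6100/897) = 1220/897 in ≈ 1.360 in
Since P=10.710 > Ia=1.360: effective rainfall P−Ia = 838687/89700 in
Q = (838687/89700)²/((838687/89700) + 6100/897) = (703395883969/8046090000)/(1448687/89700) = 703395883969/129947223900 in ≈ 5.413 in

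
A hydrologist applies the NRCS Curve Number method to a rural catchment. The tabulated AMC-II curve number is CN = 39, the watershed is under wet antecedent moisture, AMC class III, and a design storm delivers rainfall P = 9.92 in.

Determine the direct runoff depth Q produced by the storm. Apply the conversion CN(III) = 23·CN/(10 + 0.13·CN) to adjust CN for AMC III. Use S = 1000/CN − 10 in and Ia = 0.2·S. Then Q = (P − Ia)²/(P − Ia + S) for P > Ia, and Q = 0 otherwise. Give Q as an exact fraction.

Adjust CN=39 to AMC III: 23·39/(10 + 0.13·39) → 897 ÷ (1507/100) = 89700/1507 ≈ 59.522
S = 1000/(89700/1507) − 10 = 6100/897 in ≈ 6.800 in
Ia = 0.2S: 0.2·6.800 = 1.360 in (exactly 1220/897)
P − Ia = 9.920 − 1.360 = 191956/22425 ≈ 8.560 in (> 0, runoff occurs)
Q: (191956/22425)² ÷ (344456/22425) = 4605888242/965553225 in (≈ 4.770 in)

Q = 4605888242/965553225 in ≈ 4.770 in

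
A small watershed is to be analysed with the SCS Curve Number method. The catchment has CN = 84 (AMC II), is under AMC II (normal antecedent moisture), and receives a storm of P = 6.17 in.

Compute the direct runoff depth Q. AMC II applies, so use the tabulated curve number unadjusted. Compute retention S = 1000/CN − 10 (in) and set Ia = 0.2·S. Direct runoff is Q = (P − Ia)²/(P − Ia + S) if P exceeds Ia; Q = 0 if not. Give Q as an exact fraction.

Q = 147792649/33929700 in ≈ 4.356 in

CN(II) = 84; AMC II needs no correction.
S = 1000/84 − 10 = 40/21 in ≈ 1.905 in
Ia = 0.2·(40/21) = 8/21 in ≈ 0.381 in
P − Ia = 6.170 − 0.381 = 12157/2100 ≈ 5.789 in (> 0, runoff occurs)
Runoff Q = (P−Ia)²/(P−Ia+S) = (5.789)²/(5.789+1.905) = 147792649/33929700 ≈ 4.356 in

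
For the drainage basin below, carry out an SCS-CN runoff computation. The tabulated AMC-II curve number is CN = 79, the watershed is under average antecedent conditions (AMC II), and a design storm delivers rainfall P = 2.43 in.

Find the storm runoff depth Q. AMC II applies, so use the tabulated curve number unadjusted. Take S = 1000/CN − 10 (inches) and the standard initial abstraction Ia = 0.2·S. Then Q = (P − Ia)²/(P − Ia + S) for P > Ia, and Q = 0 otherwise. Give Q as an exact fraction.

Q = 74970003/94792100 in ≈ 0.791 in

Average conditions: CN = 79 (no AMC adjustment).
S = 1000/79 − 10 = 210/79 in ≈ 2.658 in
Ia = 0.2S: 0.2·2.658 = 0.532 in (exactly 42/79)
P − Ia = 2.430 − 0.532 = 14997/7900 ≈ 1.898 in (> 0, runoff occurs)
Runoff Q = (P−Ia)²/(P−Ia+S) = (1.898)²/(1.898+2.658) = 74970003/94792100 ≈ 0.791 in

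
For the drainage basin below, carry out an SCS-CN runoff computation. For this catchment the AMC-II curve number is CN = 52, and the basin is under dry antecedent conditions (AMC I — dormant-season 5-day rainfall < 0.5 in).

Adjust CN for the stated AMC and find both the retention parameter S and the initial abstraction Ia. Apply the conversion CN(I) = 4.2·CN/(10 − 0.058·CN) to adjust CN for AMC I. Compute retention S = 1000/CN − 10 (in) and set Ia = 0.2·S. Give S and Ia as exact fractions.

S = 2000/91 in ≈ 21.978 in; Ia = 400/91 in ≈ 4.396 in

CN(I) from CN(II)=52: (4.2·52)/(10 − 0.058·52) = 9100/291 ≈ 31.271
Max retention: S = 1000/(9100/291) − 10 = 2000/91 in (≈ 21.978 in)
Ia = 0.2·(2000/91) = 400/91 in ≈ 4.396 in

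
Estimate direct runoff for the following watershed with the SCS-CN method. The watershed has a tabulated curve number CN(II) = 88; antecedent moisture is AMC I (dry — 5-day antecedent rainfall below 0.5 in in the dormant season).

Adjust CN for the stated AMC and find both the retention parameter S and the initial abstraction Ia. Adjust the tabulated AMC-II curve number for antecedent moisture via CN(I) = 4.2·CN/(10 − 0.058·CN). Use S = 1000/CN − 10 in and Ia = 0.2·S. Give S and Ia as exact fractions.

S = 250/77 in ≈ 3.247 in; Ia = 50/77 in ≈ 0.649 in

Dry (AMC I): CN(I) = 4.2·88/(10 − 0.058·88) = (1848/5)/(612/125) = 3850/51 ≈ 75.490
Retention S: 1000/CN − 10 with CN=75.490 → S = 250/77 ≈ 3.247 in
Ia = 0.2S: 0.2·3.247 = 0.649 in (exactly 50/77)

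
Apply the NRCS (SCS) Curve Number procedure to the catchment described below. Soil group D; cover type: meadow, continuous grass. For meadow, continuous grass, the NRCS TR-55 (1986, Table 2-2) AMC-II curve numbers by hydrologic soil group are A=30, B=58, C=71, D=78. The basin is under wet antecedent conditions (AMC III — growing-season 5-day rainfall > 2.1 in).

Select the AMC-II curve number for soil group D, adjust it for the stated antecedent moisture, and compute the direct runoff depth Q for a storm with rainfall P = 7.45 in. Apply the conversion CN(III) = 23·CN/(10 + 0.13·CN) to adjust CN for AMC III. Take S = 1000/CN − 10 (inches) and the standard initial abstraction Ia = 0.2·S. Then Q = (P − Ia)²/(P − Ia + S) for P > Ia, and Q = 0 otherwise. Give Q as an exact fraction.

NRCS table: meadow, continuous grass, soil group D → CN(II) = 78
Wet (AMC III): CN(III) = 23·78/(10 + 0.13·78) = 1794/(1007/50) = 89700/1007 ≈ 89.076
Retention S: 1000/CN − 10 with CN=89.076 → S = 1100/897 ≈ 1.226 in
Ia = 0.2S: 0.2·1.226 = 0.245 in (exactly 220/897)
Excess rainfall: 7.450 − 0.245 = 7.205 in; P > Ia so Q > 0
Runoff Q = (P−Ia)²/(P−Ia+S) = (7.205)²/(7.205+1.226) = 16706338009/2713478820 ≈ 6.157 in

Q = 16706338009/2713478820 in ≈ 6.157 in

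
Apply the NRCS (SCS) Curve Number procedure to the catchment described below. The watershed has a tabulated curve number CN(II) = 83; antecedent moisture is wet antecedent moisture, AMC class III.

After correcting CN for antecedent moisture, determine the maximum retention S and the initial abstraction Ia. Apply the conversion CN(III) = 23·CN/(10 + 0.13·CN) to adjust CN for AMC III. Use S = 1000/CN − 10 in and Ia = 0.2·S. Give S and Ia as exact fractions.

S = 1700/1909 in ≈ 0.891 in; Ia = 340/1909 in ≈ 0.178 in

Wet (AMC III): CN(III) = 23·83/(10 + 0.13·83) = 1909/(2079/100) = 190900/2079 ≈ 91.823
Max retention: S = 1000/(190900/2079) − 10 = 1700/1909 in (≈ 0.891 in)
Ia = 0.2·(1700/1909) = 340/1909 in ≈ 0.178 in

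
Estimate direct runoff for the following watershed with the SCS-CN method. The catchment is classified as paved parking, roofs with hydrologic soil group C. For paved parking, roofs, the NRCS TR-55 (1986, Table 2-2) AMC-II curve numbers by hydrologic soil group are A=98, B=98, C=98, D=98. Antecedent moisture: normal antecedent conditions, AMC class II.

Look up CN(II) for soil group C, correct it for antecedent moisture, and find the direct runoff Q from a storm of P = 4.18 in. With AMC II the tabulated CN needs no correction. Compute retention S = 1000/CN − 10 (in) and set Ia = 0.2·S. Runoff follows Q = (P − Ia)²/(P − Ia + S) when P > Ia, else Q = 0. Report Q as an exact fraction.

Q = 102839881/26070450 in ≈ 3.945 in

NRCS table: paved parking, roofs, soil group C → CN(II) = 98
AMC II — tabulated CN = 98 applies directly.
S = 1000/98 − 10 = 10/49 in ≈ 0.204 in
Initial abstraction Ia = S/5 = (10/49)/5 = 2/49 ≈ 0.041 in
P − Ia = 4.180 − 0.041 = 10141/2450 ≈ 4.139 in (> 0, runoff occurs)
Q = (10141/2450)²/((10141/2450) + 10/49) = (102839881/6002500)/(10641/2450) = 102839881/26070450 in ≈ 3.945 in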